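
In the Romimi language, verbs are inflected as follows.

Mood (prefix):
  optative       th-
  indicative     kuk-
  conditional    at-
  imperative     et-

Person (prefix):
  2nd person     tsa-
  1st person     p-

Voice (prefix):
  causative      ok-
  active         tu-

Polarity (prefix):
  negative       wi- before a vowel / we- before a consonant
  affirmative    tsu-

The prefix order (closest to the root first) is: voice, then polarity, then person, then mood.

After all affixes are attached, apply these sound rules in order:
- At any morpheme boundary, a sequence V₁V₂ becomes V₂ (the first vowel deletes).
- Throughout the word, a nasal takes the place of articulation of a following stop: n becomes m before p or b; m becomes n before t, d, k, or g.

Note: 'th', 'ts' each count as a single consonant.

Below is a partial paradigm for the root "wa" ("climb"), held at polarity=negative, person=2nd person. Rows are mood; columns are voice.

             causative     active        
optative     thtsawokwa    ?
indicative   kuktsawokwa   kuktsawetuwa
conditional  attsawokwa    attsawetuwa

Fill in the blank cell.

thtsawetuwa

Attach voice active tu- → tuwa.
Attach polarity negative we- (before consonant 't') → wetuwa.
Attach person 2nd person tsa- → tsawetuwa.
Attach mood optative th- → thtsawetuwa.
Vowel deletion: no change.
Nasal assimilation: no change.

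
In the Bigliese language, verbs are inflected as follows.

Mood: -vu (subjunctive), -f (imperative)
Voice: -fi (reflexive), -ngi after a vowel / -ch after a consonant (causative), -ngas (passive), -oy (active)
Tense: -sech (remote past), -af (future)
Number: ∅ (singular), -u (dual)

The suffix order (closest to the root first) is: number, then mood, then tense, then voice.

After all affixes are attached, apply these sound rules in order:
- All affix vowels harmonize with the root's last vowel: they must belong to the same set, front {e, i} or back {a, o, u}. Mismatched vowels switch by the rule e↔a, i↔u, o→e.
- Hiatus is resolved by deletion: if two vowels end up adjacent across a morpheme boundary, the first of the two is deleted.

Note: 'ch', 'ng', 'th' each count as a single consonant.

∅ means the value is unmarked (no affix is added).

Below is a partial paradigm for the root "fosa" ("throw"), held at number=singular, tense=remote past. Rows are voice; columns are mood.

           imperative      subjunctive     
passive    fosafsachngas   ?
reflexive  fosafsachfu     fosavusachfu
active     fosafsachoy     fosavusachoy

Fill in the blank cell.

number = singular: zero marking, form stays fosa.
Attach mood subjunctive -vu → fosavu.
Attach tense remote past -sech → fosavusech.
Attach voice passive -ngas → fosavusechngas.
Apply vowel harmony: fosavusechngas → fosavusachngas.
Vowel deletion: no change.

fosavusachngas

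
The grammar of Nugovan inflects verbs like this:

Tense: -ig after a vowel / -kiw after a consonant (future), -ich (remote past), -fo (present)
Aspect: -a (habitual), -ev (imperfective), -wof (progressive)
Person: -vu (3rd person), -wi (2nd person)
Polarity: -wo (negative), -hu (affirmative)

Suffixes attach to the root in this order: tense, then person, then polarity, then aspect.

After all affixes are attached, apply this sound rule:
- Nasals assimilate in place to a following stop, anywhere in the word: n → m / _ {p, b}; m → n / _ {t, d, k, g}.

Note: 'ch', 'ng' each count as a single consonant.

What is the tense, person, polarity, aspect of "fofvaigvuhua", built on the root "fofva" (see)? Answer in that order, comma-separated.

future, 3rd person, affirmative, habitual

Segment: fofva-ig-vu-hu-a.
tense: -ig/kiw → future.
person: -vu → 3rd person.
polarity: -hu → affirmative.
aspect: -a → habitual.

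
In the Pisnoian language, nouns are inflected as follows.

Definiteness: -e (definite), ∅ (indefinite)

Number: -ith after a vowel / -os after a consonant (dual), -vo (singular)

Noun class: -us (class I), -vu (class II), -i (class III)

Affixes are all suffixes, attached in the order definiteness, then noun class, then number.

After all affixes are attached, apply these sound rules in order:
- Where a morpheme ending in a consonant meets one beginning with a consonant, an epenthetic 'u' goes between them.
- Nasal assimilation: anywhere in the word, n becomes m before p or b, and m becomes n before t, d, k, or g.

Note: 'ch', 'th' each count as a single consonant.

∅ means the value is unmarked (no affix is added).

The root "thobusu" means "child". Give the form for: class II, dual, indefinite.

definiteness = indefinite: zero marking, form stays thobusu.
Attach noun class class II -vu → thobusuvu.
Attach number dual -ith (after vowel 'u') → thobusuvuith.
Epenthesis: no change.
Nasal assimilation: no change.

thobusuvuith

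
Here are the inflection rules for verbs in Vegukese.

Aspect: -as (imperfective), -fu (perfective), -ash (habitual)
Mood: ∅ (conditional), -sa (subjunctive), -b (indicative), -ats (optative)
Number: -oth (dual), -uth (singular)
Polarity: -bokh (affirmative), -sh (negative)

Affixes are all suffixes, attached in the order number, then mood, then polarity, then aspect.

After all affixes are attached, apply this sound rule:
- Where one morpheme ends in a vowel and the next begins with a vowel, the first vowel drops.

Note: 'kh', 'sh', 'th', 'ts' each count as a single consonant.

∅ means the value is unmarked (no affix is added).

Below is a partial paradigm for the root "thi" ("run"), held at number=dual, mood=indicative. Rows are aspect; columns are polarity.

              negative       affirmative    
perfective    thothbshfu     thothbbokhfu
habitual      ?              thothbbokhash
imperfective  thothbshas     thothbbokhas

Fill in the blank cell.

thothbshash

Attach number dual -oth → thioth.
Attach mood indicative -b → thiothb.
Attach polarity negative -sh → thiothbsh.
Attach aspect habitual -ash → thiothbshash.
Apply vowel deletion: thiothbshash → thothbshash.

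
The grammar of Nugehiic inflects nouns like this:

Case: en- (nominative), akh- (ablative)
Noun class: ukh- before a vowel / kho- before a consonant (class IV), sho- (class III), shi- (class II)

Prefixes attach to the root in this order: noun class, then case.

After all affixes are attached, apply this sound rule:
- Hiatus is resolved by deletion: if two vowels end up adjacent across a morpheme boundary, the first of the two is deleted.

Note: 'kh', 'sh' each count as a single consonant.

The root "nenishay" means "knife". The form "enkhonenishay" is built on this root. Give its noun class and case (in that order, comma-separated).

Segment: en-kho-nenishay.
noun class: ukh/kho- → class IV.
case: en- → nominative.

class IV, nominative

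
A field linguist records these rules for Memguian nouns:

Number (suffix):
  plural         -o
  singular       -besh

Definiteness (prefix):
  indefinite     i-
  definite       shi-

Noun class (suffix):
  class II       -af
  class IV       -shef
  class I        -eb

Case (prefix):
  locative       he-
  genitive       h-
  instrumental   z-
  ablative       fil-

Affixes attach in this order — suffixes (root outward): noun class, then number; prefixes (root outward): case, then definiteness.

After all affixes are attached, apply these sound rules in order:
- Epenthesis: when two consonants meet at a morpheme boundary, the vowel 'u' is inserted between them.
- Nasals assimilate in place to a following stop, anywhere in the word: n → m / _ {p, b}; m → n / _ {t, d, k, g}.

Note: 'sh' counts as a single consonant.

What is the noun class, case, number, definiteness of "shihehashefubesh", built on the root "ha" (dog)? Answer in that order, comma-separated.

Segment: shi-he-ha-shef-besh.
noun class: -shef → class IV.
case: he- → locative.
number: -besh → singular.
definiteness: shi- → definite.

class IV, locative, singular, definite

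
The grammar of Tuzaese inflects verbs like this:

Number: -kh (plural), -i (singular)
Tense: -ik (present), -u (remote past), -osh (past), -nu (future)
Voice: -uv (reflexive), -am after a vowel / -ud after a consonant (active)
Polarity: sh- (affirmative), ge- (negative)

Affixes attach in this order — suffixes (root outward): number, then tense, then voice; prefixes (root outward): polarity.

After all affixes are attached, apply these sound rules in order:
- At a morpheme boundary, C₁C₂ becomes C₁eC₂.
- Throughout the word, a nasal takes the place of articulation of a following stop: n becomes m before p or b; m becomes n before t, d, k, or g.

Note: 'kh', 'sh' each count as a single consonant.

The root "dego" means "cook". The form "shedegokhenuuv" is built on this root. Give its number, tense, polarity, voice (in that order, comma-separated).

plural, future, affirmative, reflexive

Segment: sh-dego-kh-nu-uv.
number: -kh → plural.
tense: -nu → future.
polarity: sh- → affirmative.
voice: -uv → reflexive.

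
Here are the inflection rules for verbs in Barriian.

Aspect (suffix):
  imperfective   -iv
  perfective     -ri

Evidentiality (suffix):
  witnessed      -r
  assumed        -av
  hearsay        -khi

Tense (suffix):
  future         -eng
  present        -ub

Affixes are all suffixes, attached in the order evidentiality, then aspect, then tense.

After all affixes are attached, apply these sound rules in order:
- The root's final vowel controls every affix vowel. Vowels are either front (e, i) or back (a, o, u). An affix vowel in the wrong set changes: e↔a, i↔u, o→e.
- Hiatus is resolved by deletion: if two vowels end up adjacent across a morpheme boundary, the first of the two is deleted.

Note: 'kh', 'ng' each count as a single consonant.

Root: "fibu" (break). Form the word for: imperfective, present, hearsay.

Attach evidentiality hearsay -khi → fibukhi.
Attach aspect imperfective -iv → fibukhiiv.
Attach tense present -ub → fibukhiivub.
Apply vowel harmony: fibukhiivub → fibukhuuvub.
Apply vowel deletion: fibukhuuvub → fibukhuvub.

fibukhuvub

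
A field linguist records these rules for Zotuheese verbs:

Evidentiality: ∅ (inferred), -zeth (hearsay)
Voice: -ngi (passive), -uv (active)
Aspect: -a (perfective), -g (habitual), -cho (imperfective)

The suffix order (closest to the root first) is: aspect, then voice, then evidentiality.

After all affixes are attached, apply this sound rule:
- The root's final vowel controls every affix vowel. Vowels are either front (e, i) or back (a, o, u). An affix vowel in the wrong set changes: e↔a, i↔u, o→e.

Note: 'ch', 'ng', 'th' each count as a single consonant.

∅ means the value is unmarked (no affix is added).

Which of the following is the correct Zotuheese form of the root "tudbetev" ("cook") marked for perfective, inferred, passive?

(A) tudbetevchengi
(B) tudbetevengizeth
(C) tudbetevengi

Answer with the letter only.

Attach aspect perfective -a → tudbeteva.
Attach voice passive -ngi → tudbetevangi.
evidentiality = inferred: zero marking, form stays tudbetevangi.
Apply vowel harmony: tudbetevangi → tudbetevengi.
So the correct form is tudbetevengi, option (C).
(A) tudbetevchengi is wrong: it uses imperfective instead of perfective for aspect.
(B) tudbetevengizeth is wrong: it uses hearsay instead of inferred for evidentiality.

C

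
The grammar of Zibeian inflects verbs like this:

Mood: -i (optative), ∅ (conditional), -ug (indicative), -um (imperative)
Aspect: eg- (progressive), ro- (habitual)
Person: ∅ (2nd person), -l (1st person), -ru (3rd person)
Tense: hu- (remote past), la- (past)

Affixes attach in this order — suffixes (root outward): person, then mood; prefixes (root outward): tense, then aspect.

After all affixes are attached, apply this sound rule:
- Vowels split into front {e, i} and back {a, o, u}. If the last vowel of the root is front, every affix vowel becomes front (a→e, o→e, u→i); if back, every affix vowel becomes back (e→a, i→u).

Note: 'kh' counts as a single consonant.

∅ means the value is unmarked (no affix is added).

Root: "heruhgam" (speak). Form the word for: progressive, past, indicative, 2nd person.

Attach tense past la- → laheruhgam.
person = 2nd person: zero marking, form stays laheruhgam.
Attach aspect progressive eg- → eglaheruhgam.
Attach mood indicative -ug → eglaheruhgamug.
Apply vowel harmony: eglaheruhgamug → aglaheruhgamug.

aglaheruhgamug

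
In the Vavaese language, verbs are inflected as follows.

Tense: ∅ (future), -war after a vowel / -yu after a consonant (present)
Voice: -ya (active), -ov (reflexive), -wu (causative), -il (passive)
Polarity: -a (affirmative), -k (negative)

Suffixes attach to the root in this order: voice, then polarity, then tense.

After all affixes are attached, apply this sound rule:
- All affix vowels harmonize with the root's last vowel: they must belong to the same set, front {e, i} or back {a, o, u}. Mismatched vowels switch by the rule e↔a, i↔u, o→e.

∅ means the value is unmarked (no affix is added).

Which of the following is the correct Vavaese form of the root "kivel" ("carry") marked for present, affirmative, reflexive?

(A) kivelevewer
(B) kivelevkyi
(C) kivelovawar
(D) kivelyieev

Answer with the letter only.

A

Attach voice reflexive -ov → kivelov.
Attach polarity affirmative -a → kivelova.
Attach tense present -war (after vowel 'a') → kivelovawar.
Apply vowel harmony: kivelovawar → kivelevewer.
So the correct form is kivelevewer, option (A).
(C) kivelovawar is wrong: it fails to apply the sound rule(s).
(D) kivelyieev is wrong: it has the affixes in the wrong order.
(B) kivelevkyi is wrong: it uses negative instead of affirmative for polarity.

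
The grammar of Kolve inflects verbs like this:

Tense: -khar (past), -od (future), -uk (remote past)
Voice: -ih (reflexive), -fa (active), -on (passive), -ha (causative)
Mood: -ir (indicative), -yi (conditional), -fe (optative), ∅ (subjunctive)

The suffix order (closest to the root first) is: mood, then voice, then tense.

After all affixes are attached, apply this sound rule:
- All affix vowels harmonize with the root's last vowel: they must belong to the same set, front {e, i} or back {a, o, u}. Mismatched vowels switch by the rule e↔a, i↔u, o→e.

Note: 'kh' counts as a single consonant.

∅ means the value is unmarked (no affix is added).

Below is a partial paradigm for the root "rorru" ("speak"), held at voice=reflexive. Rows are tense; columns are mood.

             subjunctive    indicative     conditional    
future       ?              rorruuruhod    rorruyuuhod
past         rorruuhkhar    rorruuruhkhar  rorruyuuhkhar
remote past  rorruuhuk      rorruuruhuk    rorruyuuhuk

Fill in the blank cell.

rorruuhod

mood = subjunctive: zero marking, form stays rorru.
Attach voice reflexive -ih → rorruih.
Attach tense future -od → rorruihod.
Apply vowel harmony: rorruihod → rorruuhod.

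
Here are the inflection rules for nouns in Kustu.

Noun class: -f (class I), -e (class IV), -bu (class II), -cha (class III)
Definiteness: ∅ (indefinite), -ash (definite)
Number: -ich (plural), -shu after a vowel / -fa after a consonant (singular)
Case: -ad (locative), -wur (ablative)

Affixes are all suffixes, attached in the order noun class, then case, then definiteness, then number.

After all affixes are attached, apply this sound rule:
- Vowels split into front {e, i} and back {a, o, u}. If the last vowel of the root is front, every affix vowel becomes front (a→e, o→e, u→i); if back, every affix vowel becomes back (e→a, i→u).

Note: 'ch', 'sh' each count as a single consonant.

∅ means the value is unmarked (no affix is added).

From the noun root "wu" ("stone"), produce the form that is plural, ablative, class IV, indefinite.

Attach noun class class IV -e → wue.
Attach case ablative -wur → wuewur.
definiteness = indefinite: zero marking, form stays wuewur.
Attach number plural -ich → wuewurich.
Apply vowel harmony: wuewurich → wuawuruch.

wuawuruch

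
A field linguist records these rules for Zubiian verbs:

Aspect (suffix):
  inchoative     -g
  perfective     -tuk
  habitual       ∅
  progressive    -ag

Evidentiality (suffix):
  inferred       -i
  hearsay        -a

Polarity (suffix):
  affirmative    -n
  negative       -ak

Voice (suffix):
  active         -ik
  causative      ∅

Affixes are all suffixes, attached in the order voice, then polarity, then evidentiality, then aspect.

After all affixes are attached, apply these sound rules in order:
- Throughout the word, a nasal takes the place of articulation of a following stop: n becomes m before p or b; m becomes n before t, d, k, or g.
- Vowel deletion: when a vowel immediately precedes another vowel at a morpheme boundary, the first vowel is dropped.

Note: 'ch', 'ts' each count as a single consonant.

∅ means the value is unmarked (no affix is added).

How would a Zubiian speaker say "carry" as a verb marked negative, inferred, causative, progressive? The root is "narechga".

voice = causative: zero marking, form stays narechga.
Attach polarity negative -ak → narechgaak.
Attach evidentiality inferred -i → narechgaaki.
Attach aspect progressive -ag → narechgaakiag.
Nasal assimilation: no change.
Apply vowel deletion: narechgaakiag → narechgakag.

narechgakag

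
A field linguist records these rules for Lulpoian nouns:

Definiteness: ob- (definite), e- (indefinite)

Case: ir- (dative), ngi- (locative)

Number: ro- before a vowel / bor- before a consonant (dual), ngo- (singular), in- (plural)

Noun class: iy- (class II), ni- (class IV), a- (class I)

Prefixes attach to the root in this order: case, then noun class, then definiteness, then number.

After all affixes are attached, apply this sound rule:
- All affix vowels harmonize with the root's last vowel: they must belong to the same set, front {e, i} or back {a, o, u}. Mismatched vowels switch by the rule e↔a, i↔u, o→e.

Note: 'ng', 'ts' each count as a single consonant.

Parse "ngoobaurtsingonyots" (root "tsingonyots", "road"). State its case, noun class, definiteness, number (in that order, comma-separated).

dative, class I, definite, singular

Segment: ngo-ob-a-ir-tsingonyots.
case: ir- → dative.
noun class: a- → class I.
definiteness: ob- → definite.
number: ngo- → singular.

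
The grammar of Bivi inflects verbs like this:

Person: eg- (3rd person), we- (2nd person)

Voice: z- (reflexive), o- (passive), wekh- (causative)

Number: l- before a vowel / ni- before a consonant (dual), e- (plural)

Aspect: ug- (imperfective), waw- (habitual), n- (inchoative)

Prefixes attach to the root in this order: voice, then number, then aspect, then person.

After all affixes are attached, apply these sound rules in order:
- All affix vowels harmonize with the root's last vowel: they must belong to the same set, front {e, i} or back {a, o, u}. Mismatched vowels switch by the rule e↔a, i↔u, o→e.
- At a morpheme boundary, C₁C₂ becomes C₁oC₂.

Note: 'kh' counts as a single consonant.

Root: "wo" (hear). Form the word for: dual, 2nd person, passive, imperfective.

Attach voice passive o- → owo.
Attach number dual l- (before vowel 'o') → lowo.
Attach aspect imperfective ug- → uglowo.
Attach person 2nd person we- → weuglowo.
Apply vowel harmony: weuglowo → wauglowo.
Apply epenthesis: wauglowo → waugolowo.

waugolowo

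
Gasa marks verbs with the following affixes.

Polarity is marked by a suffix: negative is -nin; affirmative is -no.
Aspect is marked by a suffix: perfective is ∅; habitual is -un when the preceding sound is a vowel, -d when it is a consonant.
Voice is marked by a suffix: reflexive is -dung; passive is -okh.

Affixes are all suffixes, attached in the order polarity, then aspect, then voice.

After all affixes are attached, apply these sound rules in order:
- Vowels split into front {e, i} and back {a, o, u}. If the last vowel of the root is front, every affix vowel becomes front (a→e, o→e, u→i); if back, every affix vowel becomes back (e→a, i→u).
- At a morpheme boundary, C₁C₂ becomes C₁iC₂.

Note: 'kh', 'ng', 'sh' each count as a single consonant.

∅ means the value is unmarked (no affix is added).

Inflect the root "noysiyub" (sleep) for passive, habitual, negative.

noysiyubinunidokh

Attach polarity negative -nin → noysiyubnin.
Attach aspect habitual -d (after consonant 'n') → noysiyubnind.
Attach voice passive -okh → noysiyubnindokh.
Apply vowel harmony: noysiyubnindokh → noysiyubnundokh.
Apply epenthesis: noysiyubnundokh → noysiyubinunidokh.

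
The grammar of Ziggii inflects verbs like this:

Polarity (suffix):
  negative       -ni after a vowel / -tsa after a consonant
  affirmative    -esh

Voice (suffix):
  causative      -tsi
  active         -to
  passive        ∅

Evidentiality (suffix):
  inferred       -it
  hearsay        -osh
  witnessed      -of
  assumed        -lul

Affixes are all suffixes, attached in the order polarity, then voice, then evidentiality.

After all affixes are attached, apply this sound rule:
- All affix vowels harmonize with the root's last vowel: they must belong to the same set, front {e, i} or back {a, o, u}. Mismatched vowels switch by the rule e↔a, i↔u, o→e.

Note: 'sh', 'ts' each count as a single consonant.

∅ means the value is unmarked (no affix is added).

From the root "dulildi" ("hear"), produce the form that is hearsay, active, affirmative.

dulildieshteesh

Attach polarity affirmative -esh → dulildiesh.
Attach voice active -to → dulildieshto.
Attach evidentiality hearsay -osh → dulildieshtoosh.
Apply vowel harmony: dulildieshtoosh → dulildieshteesh.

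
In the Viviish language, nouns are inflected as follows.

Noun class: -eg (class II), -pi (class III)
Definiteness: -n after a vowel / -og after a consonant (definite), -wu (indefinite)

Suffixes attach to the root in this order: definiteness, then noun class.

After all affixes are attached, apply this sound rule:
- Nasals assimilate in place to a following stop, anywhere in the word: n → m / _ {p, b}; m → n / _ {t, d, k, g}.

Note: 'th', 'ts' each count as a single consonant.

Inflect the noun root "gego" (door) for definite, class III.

gegompi

Attach definiteness definite -n (after vowel 'o') → gegon.
Attach noun class class III -pi → gegonpi.
Apply nasal assimilation: gegonpi → gegompi.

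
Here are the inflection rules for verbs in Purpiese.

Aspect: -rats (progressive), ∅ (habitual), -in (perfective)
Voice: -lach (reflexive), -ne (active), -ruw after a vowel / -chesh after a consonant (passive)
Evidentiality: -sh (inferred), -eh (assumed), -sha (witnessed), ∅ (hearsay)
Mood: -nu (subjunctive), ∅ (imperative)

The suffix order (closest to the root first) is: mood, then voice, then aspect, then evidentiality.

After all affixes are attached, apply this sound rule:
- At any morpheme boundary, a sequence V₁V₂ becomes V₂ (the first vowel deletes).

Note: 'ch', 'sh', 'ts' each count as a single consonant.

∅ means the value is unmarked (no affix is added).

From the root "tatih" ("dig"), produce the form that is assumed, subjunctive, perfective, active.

tatihnunineh

Attach mood subjunctive -nu → tatihnu.
Attach voice active -ne → tatihnune.
Attach aspect perfective -in → tatihnunein.
Attach evidentiality assumed -eh → tatihnuneineh.
Apply vowel deletion: tatihnuneineh → tatihnunineh.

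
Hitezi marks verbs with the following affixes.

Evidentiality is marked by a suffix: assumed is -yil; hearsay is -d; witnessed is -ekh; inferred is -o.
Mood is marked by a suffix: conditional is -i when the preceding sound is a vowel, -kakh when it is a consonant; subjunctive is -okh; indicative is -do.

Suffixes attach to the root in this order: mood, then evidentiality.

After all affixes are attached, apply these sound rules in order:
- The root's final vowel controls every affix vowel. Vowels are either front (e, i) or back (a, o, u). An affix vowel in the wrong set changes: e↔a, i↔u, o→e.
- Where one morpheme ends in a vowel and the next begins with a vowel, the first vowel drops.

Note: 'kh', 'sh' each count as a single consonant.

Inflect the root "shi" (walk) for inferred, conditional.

Attach mood conditional -i (after vowel 'i') → shii.
Attach evidentiality inferred -o → shiio.
Apply vowel harmony: shiio → shiie.
Apply vowel deletion: shiie → she.

she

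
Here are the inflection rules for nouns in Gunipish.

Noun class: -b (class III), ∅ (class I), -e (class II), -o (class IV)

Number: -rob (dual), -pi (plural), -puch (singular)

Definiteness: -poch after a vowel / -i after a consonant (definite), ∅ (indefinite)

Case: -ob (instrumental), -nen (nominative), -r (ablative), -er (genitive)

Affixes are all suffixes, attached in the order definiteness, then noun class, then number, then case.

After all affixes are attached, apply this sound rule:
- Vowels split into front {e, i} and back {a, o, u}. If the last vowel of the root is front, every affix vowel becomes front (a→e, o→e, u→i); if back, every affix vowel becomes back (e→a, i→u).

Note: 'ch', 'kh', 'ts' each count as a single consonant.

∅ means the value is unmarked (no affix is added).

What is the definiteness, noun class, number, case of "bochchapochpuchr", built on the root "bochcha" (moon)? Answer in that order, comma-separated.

Segment: bochcha-poch-puch-r.
definiteness: -poch/i → definite.
noun class: ∅ → class I.
number: -puch → singular.
case: -r → ablative.

definite, class I, singular, ablative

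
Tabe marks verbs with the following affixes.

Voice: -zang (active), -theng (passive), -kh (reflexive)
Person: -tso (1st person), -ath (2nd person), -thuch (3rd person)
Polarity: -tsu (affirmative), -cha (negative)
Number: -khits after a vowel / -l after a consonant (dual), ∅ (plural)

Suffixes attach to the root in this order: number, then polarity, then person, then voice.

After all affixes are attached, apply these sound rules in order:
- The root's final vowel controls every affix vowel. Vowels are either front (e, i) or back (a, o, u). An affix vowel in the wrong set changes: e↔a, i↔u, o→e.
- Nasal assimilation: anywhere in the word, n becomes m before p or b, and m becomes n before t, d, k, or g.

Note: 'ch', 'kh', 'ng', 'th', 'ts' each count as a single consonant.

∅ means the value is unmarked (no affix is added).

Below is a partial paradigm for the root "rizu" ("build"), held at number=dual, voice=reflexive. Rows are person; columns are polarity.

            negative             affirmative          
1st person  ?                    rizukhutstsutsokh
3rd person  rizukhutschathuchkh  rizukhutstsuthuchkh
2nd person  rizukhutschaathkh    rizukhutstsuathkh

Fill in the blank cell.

rizukhutschatsokh

Attach number dual -khits (after vowel 'u') → rizukhits.
Attach polarity negative -cha → rizukhitscha.
Attach person 1st person -tso → rizukhitschatso.
Attach voice reflexive -kh → rizukhitschatsokh.
Apply vowel harmony: rizukhitschatsokh → rizukhutschatsokh.
Nasal assimilation: no change.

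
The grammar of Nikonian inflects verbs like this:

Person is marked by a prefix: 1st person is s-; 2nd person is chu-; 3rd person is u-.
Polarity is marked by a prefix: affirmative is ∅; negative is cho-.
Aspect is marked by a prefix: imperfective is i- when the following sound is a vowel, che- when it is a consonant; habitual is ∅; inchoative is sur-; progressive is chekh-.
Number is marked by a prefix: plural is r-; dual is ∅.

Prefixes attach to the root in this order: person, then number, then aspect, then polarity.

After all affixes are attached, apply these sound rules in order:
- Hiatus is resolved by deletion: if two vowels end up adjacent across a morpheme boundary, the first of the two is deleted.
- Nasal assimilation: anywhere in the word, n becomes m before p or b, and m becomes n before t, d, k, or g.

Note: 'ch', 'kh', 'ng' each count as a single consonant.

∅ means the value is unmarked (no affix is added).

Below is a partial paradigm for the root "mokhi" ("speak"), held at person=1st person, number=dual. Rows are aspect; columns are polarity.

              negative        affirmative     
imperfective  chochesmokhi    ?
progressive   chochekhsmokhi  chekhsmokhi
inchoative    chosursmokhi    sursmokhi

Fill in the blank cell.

Attach person 1st person s- → smokhi.
number = dual: zero marking, form stays smokhi.
Attach aspect imperfective che- (before consonant 's') → chesmokhi.
polarity = affirmative: zero marking, form stays chesmokhi.
Vowel deletion: no change.
Nasal assimilation: no change.

chesmokhi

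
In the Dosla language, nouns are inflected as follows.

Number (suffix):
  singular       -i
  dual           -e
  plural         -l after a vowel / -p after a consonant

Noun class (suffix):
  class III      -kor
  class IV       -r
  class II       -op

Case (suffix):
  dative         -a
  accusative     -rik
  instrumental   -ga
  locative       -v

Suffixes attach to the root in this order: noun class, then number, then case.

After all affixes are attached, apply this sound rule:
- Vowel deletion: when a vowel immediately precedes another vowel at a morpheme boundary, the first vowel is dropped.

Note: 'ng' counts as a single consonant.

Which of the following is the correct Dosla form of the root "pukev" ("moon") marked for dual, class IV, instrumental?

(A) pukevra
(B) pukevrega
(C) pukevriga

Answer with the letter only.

B

Attach noun class class IV -r → pukevr.
Attach number dual -e → pukevre.
Attach case instrumental -ga → pukevrega.
Vowel deletion: no change.
So the correct form is pukevrega, option (B).
(A) pukevra is wrong: it uses dative instead of instrumental for case.
(C) pukevriga is wrong: it uses singular instead of dual for number.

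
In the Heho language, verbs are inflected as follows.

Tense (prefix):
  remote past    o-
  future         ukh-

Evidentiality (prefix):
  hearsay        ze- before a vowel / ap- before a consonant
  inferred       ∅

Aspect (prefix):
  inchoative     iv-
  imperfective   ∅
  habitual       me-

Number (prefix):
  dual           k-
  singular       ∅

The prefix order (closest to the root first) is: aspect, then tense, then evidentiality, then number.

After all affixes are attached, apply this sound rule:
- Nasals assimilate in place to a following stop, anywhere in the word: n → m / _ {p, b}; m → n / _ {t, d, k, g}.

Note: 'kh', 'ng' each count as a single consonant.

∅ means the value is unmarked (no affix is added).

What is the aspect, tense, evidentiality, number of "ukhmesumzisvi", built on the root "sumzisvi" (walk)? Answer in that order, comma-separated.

Segment: ukh-me-sumzisvi.
aspect: me- → habitual.
tense: ukh- → future.
evidentiality: ∅ → inferred.
number: ∅ → singular.

habitual, future, inferred, singular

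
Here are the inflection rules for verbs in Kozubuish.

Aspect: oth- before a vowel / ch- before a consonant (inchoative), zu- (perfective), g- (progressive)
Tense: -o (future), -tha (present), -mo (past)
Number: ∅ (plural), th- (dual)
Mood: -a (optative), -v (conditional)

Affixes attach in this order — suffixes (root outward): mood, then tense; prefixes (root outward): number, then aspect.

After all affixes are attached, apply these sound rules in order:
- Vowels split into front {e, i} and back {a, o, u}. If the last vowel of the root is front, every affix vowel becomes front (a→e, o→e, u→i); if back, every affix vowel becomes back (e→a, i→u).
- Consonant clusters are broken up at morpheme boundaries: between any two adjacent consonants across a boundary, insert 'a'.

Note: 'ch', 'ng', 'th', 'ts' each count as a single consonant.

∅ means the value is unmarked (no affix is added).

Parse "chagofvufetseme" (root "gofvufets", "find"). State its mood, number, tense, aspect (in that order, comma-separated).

Segment: ch-gofvufets-a-mo.
mood: -a → optative.
number: ∅ → plural.
tense: -mo → past.
aspect: oth/ch- → inchoative.

optative, plural, past, inchoative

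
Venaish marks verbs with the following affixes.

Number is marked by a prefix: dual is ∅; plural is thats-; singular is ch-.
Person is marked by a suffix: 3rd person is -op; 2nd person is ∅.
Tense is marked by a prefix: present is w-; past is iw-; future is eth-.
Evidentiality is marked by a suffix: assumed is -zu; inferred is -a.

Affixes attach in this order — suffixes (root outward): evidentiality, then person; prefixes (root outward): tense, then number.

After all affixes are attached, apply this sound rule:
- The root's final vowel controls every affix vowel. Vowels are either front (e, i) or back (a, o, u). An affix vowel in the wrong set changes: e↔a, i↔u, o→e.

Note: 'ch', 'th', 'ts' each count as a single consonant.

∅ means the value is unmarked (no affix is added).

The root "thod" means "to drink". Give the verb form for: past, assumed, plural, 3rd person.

thatsuwthodzuop

Attach evidentiality assumed -zu → thodzu.
Attach tense past iw- → iwthodzu.
Attach number plural thats- → thatsiwthodzu.
Attach person 3rd person -op → thatsiwthodzuop.
Apply vowel harmony: thatsiwthodzuop → thatsuwthodzuop.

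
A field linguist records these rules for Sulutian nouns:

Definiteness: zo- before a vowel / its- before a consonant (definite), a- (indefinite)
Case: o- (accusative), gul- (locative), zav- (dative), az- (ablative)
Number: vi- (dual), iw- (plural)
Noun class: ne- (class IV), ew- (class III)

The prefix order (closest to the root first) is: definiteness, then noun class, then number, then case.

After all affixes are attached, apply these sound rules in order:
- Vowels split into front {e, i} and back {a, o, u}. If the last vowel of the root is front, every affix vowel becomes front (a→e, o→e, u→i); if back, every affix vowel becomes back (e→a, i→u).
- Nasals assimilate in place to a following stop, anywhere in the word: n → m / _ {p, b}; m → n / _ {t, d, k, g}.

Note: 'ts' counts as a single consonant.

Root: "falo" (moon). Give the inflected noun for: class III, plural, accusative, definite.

ouwawutsfalo

Attach definiteness definite its- (before consonant 'f') → itsfalo.
Attach noun class class III ew- → ewitsfalo.
Attach number plural iw- → iwewitsfalo.
Attach case accusative o- → oiwewitsfalo.
Apply vowel harmony: oiwewitsfalo → ouwawutsfalo.
Nasal assimilation: no change.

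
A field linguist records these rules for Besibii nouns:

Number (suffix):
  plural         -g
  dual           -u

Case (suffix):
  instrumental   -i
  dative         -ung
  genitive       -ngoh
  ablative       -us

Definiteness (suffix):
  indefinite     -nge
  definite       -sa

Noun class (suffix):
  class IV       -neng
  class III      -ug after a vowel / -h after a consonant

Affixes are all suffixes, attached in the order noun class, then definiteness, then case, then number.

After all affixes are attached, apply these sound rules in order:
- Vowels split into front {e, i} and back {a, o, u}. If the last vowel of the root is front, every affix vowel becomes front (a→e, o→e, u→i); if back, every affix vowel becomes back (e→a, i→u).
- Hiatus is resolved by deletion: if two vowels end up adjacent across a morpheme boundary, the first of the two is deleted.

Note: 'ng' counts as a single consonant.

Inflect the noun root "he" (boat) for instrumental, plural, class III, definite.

Attach noun class class III -ug (after vowel 'e') → heug.
Attach definiteness definite -sa → heugsa.
Attach case instrumental -i → heugsai.
Attach number plural -g → heugsaig.
Apply vowel harmony: heugsaig → heigseig.
Apply vowel deletion: heigseig → higsig.

higsig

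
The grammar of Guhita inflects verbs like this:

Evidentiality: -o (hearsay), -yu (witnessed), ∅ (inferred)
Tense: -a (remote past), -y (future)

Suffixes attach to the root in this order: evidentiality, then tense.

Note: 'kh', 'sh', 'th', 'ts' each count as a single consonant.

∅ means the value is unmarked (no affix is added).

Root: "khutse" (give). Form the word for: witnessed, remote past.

khutseyua

Attach evidentiality witnessed -yu → khutseyu.
Attach tense remote past -a → khutseyua.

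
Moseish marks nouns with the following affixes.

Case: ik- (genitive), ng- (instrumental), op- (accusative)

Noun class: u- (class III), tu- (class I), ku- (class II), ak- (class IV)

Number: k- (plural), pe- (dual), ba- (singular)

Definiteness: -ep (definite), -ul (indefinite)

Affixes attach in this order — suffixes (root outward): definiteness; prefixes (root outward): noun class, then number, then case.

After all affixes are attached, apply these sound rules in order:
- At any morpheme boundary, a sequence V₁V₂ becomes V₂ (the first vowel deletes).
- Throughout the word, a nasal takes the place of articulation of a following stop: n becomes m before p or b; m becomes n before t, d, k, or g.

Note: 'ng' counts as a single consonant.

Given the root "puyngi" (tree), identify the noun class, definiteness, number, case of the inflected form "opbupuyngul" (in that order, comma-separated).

Segment: op-ba-u-puyngi-ul.
noun class: u- → class III.
definiteness: -ul → indefinite.
number: ba- → singular.
case: op- → accusative.

class III, indefinite, singular, accusative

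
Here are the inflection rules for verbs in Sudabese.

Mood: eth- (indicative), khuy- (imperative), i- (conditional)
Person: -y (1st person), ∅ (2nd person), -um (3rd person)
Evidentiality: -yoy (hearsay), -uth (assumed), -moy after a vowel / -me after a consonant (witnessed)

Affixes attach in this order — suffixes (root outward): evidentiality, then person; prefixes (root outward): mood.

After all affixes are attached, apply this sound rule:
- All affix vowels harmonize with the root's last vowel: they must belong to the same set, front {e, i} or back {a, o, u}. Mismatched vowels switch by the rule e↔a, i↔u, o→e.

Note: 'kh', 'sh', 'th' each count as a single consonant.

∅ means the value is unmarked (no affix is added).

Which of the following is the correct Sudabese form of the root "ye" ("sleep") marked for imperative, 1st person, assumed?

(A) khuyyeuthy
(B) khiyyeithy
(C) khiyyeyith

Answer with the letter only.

B

Attach evidentiality assumed -uth → yeuth.
Attach mood imperative khuy- → khuyyeuth.
Attach person 1st person -y → khuyyeuthy.
Apply vowel harmony: khuyyeuthy → khiyyeithy.
So the correct form is khiyyeithy, option (B).
(C) khiyyeyith is wrong: it has the affixes in the wrong order.
(A) khuyyeuthy is wrong: it fails to apply the sound rule(s).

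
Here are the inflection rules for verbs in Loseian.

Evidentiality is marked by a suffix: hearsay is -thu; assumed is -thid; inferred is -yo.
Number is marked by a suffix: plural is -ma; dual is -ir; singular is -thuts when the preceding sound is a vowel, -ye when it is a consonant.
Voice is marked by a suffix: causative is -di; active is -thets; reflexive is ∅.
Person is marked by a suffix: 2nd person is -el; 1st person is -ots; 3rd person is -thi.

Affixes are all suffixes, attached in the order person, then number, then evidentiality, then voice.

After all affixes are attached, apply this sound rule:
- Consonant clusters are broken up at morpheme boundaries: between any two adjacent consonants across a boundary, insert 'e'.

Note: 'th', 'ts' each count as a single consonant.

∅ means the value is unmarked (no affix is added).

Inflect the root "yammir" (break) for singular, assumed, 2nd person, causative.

Attach person 2nd person -el → yammirel.
Attach number singular -ye (after consonant 'l') → yammirelye.
Attach evidentiality assumed -thid → yammirelyethid.
Attach voice causative -di → yammirelyethiddi.
Apply epenthesis: yammirelyethiddi → yammireleyethidedi.

yammireleyethidedi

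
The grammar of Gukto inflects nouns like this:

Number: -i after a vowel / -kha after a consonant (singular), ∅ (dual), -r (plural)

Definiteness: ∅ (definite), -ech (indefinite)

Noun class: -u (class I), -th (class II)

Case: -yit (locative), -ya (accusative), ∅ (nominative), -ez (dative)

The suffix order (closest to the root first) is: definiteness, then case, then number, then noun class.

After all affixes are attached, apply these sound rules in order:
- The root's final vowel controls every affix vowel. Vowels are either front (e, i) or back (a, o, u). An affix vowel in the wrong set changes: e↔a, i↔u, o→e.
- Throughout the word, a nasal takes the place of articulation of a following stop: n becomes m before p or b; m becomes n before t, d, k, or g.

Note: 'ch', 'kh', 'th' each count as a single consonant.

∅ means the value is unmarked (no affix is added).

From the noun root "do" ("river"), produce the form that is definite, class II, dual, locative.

doyutth

definiteness = definite: zero marking, form stays do.
Attach case locative -yit → doyit.
number = dual: zero marking, form stays doyit.
Attach noun class class II -th → doyitth.
Apply vowel harmony: doyitth → doyutth.
Nasal assimilation: no change.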